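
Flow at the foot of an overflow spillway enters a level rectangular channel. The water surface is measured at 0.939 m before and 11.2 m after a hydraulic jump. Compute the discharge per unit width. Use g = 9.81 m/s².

q = 25.0 m²/s

For a rectangular channel the momentum equation gives q² = ½·g·y₁·y₂·(y₁ + y₂) = ½×9.81×0.939×11.2×12.1 = 626.
q = √626 = 25.0 m²/s.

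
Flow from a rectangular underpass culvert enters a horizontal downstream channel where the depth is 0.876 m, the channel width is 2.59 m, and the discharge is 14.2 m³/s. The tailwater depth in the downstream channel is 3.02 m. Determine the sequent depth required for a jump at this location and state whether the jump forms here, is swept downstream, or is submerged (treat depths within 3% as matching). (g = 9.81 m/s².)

y₂ = 2.24 m; the jump is submerged

q = Q/b = 14.2/2.59 = 5.48 m²/s; V₁ = q/y₁ = 6.26 m/s. Fr₁ = V₁/√(g·y₁) = 2.14.
From the momentum equation for a rectangular channel, y₂/y₁ = ½[√(1 + 8Fr₁²) − 1] = ½[√37.47 − 1] = 2.56.
y₂ = 2.56 × 0.876 = 2.24 m.
Tailwater y_tw = 3.02 m: y_tw > y₂, so the jump is submerged.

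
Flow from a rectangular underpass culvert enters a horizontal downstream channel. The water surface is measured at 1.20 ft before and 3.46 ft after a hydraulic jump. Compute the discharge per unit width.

For a rectangular channel the momentum equation gives q² = ½·g·y₁·y₂·(y₁ + y₂) = ½×32.2×1.20×3.46×4.66 = 312.
q = √312 = 17.6 ft²/s.

q = 17.6 ft²/s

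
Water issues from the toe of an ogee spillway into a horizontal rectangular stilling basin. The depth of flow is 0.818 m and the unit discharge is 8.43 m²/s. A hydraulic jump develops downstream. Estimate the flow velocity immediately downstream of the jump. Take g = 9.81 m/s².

V₁ = q/y₁ = 8.43/0.818 = 10.3 m/s. Fr₁ = V₁/√(g·y₁) = 10.3/√(9.81×0.818) = 3.64.
Conjugate-depth relation: y₂/y₁ = ½[√(1 + 8Fr₁²) − 1] = ½[√106.9 − 1] = 4.67.
y₂ = 4.67 × 0.818 = 3.82 m.
V₂ = q/y₂ = 8.43/3.82 = 2.21 m/s.

V₂ = 2.21 m/s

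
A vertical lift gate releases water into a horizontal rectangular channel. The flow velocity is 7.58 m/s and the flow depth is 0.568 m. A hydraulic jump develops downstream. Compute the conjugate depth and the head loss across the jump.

Fr₁ = V₁/√(g·y₁) = 7.58/√(9.81×0.568) = 3.21.
Bélanger equation: y₂/y₁ = ½[√(1 + 8Fr₁²) − 1] = ½[√83.49 − 1] = 4.07.
y₂ = 4.07 × 0.568 = 2.31 m.
q = V₁·y₁ = 7.58 × 0.568 = 4.31 m²/s. V₂ = q/y₂ = 4.31/2.31 = 1.86 m/s. E₁ = y₁ + V₁²/2g = 3.50 m; E₂ = y₂ + V₂²/2g = 2.49 m. ΔE = E₁ − E₂ = 1.01 m.

y₂ = 2.31 m; ΔE = 1.01 m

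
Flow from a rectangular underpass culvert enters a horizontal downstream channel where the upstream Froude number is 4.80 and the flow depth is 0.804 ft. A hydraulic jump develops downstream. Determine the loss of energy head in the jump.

Fr₁ = 4.80 (given).
By Bélanger, y₂/y₁ = ½[√(1 + 8Fr₁²) − 1] = ½[√185.3 − 1] = 6.31.
y₂ = 6.31 × 0.804 = 5.07 ft.
V₁ = Fr₁·√(g·y₁) = 4.80×√(32.2×0.804) = 24.4 ft/s; q = V₁·y₁ = 19.6 ft²/s. V₂ = q/y₂ = 19.6/5.07 = 3.87 ft/s. E₁ = y₁ + V₁²/2g = 10.1 ft; E₂ = y₂ + V₂²/2g = 5.30 ft. ΔE = E₁ − E₂ = 4.76 ft.

ΔE = 4.76 ft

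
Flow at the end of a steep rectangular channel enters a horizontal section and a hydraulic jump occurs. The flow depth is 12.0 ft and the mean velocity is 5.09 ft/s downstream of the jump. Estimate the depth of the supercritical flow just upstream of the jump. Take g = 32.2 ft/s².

Fr₂ = V₂/√(g·y₂) = 5.09/√(32.2×12.0) = 0.259.
Applying the sequent-depth relation in reverse, y₁/y₂ = ½[√(1 + 8Fr₂²) − 1] = ½[√1.536 − 1] = 0.120.
y₁ = 0.120 × 12.0 = 1.44 ft.

y₁ = 1.44 ft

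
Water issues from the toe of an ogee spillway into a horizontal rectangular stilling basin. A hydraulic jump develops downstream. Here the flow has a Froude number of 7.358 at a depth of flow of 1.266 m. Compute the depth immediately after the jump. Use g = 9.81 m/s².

y₂ = 12.56 m

Fr₁ = 7.358 (given).
Conjugate-depth relation: y₂/y₁ = ½[√(1 + 8Fr₁²) − 1] = ½[√434.12 − 1] = 9.918.
y₂ = 9.918 × 1.266 = 12.56 m.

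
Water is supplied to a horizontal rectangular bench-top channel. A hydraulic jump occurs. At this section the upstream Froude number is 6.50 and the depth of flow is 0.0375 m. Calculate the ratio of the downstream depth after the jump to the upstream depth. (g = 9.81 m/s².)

y₂/y₁ = 8.71

Fr₁ = 6.50 (given).
From the momentum equation for a rectangular channel, y₂/y₁ = ½[√(1 + 8Fr₁²) − 1] = ½[√339.0 − 1] = 8.71.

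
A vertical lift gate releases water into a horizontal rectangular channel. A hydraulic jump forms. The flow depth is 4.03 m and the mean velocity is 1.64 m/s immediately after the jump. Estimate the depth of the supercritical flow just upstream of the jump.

y₁ = 0.489 m

Fr₂ = V₂/√(g·y₂) = 1.64/√(9.81×4.03) = 0.261.
From the momentum equation (using Fr₂), y₁/y₂ = ½[√(1 + 8Fr₂²) − 1] = ½[√1.544 − 1] = 0.121.
y₁ = 0.121 × 4.03 = 0.489 m.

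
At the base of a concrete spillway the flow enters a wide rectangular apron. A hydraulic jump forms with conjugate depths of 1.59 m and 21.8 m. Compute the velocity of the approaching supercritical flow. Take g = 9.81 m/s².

V₁ = 39.7 m/s

For a rectangular channel the momentum equation gives q² = ½·g·y₁·y₂·(y₁ + y₂) = ½×9.81×1.59×21.8×23.4 = 3977.
q = √3977 = 63.1 m²/s.
V₁ = q/y₁ = 63.1/1.59 = 39.7 m/s.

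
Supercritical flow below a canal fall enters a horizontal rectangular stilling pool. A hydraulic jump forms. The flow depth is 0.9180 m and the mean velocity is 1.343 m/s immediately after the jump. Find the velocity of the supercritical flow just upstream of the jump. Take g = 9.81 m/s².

V₁ = 4.381 m/s

Fr₂ = V₂/√(g·y₂) = 1.343/√(9.81×0.9180) = 0.4475.
Applying the sequent-depth relation in reverse, y₁/y₂ = ½[√(1 + 8Fr₂²) − 1] = ½[√2.6023 − 1] = 0.3066.
y₁ = 0.3066 × 0.9180 = 0.2814 m.
V₁ = q/y₁ = 1.233/0.2814 = 4.381 m/s.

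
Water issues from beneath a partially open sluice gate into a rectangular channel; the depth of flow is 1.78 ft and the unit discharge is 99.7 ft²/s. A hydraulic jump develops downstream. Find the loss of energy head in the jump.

V₁ = q/y₁ = 99.7/1.78 = 56.0 ft/s. Fr₁ = V₁/√(g·y₁) = 56.0/√(32.2×1.78) = 7.40.
By Bélanger, y₂/y₁ = ½[√(1 + 8Fr₁²) − 1] = ½[√438.9 − 1] = 9.97.
y₂ = 9.97 × 1.78 = 17.8 ft.
V₂ = q/y₂ = 99.7/17.8 = 5.62 ft/s. E₁ = y₁ + V₁²/2g = 50.5 ft; E₂ = y₂ + V₂²/2g = 18.2 ft. ΔE = E₁ − E₂ = 32.3 ft.

ΔE = 32.3 ft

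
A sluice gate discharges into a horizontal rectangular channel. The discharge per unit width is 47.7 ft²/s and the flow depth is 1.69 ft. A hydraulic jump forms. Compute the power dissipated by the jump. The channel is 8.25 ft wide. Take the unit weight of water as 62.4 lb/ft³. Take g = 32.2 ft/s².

P = 233 hp

V₁ = q/y₁ = 47.7/1.69 = 28.2 ft/s. Fr₁ = V₁/√(g·y₁) = 28.2/√(32.2×1.69) = 3.83.
From the momentum equation for a rectangular channel, y₂/y₁ = ½[√(1 + 8Fr₁²) − 1] = ½[√118.1 − 1] = 4.93.
y₂ = 4.93 × 1.69 = 8.34 ft.
V₂ = q/y₂ = 47.7/8.34 = 5.72 ft/s. E₁ = y₁ + V₁²/2g = 14.1 ft; E₂ = y₂ + V₂²/2g = 8.85 ft. ΔE = E₁ − E₂ = 5.21 ft.
Q = q·b = 47.7 × 8.25 = 394 cfs. P = γ·Q·ΔE/550 = 62.4 × 394 × 5.21 / 550 = 233 hp.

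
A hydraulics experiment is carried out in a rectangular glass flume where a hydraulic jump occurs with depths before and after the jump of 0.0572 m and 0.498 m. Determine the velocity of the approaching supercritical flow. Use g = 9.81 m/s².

V₁ = 4.87 m/s

For a rectangular channel the momentum equation gives q² = ½·g·y₁·y₂·(y₁ + y₂) = ½×9.81×0.0572×0.498×0.555 = 0.0776.
q = √0.0776 = 0.279 m²/s.
V₁ = q/y₁ = 0.279/0.0572 = 4.87 m/s.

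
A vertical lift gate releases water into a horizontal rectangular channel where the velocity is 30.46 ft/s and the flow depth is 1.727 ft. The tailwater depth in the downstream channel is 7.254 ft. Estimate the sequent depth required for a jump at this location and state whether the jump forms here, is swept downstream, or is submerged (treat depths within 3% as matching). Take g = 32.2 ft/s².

Fr₁ = V₁/√(g·y₁) = 30.46/√(32.2×1.727) = 4.085.
Conjugate-depth relation: y₂/y₁ = ½[√(1 + 8Fr₁²) − 1] = ½[√134.48 − 1] = 5.298.
y₂ = 5.298 × 1.727 = 9.150 ft.
Tailwater y_tw = 7.254 ft: y_tw < y₂, so the jump is swept downstream.

y₂ = 9.150 ft; the jump is swept downstream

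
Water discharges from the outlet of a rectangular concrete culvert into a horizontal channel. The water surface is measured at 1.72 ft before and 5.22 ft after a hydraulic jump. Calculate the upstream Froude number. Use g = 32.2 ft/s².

For a rectangular channel the momentum equation gives q² = ½·g·y₁·y₂·(y₁ + y₂) = ½×32.2×1.72×5.22×6.94 = 1003.
q = √1003 = 31.7 ft²/s.
V₁ = q/y₁ = 18.4 ft/s; Fr₁ = V₁/√(g·y₁) = 2.47.

Fr₁ = 2.47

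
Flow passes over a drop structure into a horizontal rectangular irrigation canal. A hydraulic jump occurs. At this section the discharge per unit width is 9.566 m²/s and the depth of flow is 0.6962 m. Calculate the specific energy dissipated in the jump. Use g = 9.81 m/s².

ΔE = 5.280 m

V₁ = q/y₁ = 9.566/0.6962 = 13.74 m/s. Fr₁ = V₁/√(g·y₁) = 13.74/√(9.81×0.6962) = 5.258.
From the momentum equation for a rectangular channel, y₂/y₁ = ½[√(1 + 8Fr₁²) − 1] = ½[√222.15 − 1] = 6.952.
y₂ = 6.952 × 0.6962 = 4.840 m.
Head loss: ΔE = (y₂ − y₁)³/(4y₁y₂) = (4.840 − 0.6962)³/(4×0.6962×4.840) = 71.16/13.48 = 5.280 m.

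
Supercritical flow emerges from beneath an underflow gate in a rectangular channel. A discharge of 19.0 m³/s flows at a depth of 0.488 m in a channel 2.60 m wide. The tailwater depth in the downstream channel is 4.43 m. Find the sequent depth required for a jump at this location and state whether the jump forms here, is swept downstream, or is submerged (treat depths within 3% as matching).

y₂ = 4.49 m; the jump forms here

q = Q/b = 19.0/2.60 = 7.31 m²/s; V₁ = q/y₁ = 15.0 m/s. Fr₁ = V₁/√(g·y₁) = 6.84.
From the momentum equation for a rectangular channel, y₂/y₁ = ½[√(1 + 8Fr₁²) − 1] = ½[√375.7 − 1] = 9.19.
y₂ = 9.19 × 0.488 = 4.49 m.
Tailwater y_tw = 4.43 m: y_tw ≈ y₂, so the jump forms here.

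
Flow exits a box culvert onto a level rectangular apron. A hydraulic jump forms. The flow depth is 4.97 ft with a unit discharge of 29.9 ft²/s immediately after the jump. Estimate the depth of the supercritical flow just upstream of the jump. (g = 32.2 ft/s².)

V₂ = q/y₂ = 29.9/4.97 = 6.02 ft/s; Fr₂ = V₂/√(g·y₂) = 0.476.
The Bélanger relation is symmetric: y₁/y₂ = ½[√(1 + 8Fr₂²) − 1] = ½[√2.809 − 1] = 0.338.
y₁ = 0.338 × 4.97 = 1.68 ft.

y₁ = 1.68 ft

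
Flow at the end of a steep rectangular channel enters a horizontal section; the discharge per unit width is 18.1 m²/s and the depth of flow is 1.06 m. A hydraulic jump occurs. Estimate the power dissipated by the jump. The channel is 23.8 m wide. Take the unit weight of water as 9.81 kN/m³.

V₁ = q/y₁ = 18.1/1.06 = 17.1 m/s. Fr₁ = V₁/√(g·y₁) = 17.1/√(9.81×1.06) = 5.30.
Sequent-depth ratio: y₂/y₁ = ½[√(1 + 8Fr₁²) − 1] = ½[√225.3 − 1] = 7.01.
y₂ = 7.01 × 1.06 = 7.43 m.
Head loss: ΔE = (y₂ − y₁)³/(4y₁y₂) = (7.43 − 1.06)³/(4×1.06×7.43) = 258/31.5 = 8.19 m.
Q = q·b = 18.1 × 23.8 = 431 m³/s. P = γ·Q·ΔE = 9.81 × 431 × 8.19 = 34621 kW.

P = 34621 kW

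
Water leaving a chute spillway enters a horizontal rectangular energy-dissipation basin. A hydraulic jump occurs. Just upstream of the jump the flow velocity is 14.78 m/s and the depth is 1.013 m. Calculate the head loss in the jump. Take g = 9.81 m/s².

ΔE = 5.623 m

Fr₁ = V₁/√(g·y₁) = 14.78/√(9.81×1.013) = 4.689.
Sequent-depth ratio: y₂/y₁ = ½[√(1 + 8Fr₁²) − 1] = ½[√176.86 − 1] = 6.149.
y₂ = 6.149 × 1.013 = 6.229 m.
Head loss: ΔE = (y₂ − y₁)³/(4y₁y₂) = (6.229 − 1.013)³/(4×1.013×6.229) = 141.9/25.24 = 5.623 m.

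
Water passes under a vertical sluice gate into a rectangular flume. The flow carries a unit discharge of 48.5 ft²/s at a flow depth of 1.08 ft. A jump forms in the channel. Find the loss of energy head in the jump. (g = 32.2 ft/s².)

V₁ = q/y₁ = 48.5/1.08 = 44.9 ft/s. Fr₁ = V₁/√(g·y₁) = 44.9/√(32.2×1.08) = 7.62.
Conjugate-depth relation: y₂/y₁ = ½[√(1 + 8Fr₁²) − 1] = ½[√464.9 − 1] = 10.3.
y₂ = 10.3 × 1.08 = 11.1 ft.
V₂ = q/y₂ = 48.5/11.1 = 4.37 ft/s. E₁ = y₁ + V₁²/2g = 32.4 ft; E₂ = y₂ + V₂²/2g = 11.4 ft. ΔE = E₁ − E₂ = 21.0 ft.

ΔE = 21.0 ft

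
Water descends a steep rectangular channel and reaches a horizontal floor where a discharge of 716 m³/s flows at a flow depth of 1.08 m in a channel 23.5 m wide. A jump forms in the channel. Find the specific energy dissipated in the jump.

ΔE = 28.6 m

q = Q/b = 716/23.5 = 30.5 m²/s; V₁ = q/y₁ = 28.2 m/s. Fr₁ = V₁/√(g·y₁) = 8.67.
Bélanger equation: y₂/y₁ = ½[√(1 + 8Fr₁²) − 1] = ½[√602.0 − 1] = 11.8.
y₂ = 11.8 × 1.08 = 12.7 m.
V₂ = q/y₂ = 30.5/12.7 = 2.40 m/s. E₁ = y₁ + V₁²/2g = 41.6 m; E₂ = y₂ + V₂²/2g = 13.0 m. ΔE = E₁ − E₂ = 28.6 m.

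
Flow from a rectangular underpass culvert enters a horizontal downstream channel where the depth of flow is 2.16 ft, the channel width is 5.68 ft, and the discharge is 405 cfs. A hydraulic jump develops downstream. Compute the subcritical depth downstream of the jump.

y₂ = 11.1 ft

q = Q/b = 405/5.68 = 71.3 ft²/s; V₁ = q/y₁ = 33.0 ft/s. Fr₁ = V₁/√(g·y₁) = 3.96.
By Bélanger, y₂/y₁ = ½[√(1 + 8Fr₁²) − 1] = ½[√126.3 − 1] = 5.12.
y₂ = 5.12 × 2.16 = 11.1 ft.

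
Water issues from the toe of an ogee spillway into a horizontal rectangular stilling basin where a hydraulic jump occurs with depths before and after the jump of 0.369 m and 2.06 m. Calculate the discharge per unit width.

q = 3.01 m²/s

For a rectangular channel the momentum equation gives q² = ½·g·y₁·y₂·(y₁ + y₂) = ½×9.81×0.369×2.06×2.43 = 9.06.
q = √9.06 = 3.01 m²/s.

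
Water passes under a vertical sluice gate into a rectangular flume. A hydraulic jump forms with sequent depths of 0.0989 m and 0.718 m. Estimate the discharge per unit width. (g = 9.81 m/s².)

q = 0.533 m²/s

For a rectangular channel the momentum equation gives q² = ½·g·y₁·y₂·(y₁ + y₂) = ½×9.81×0.0989×0.718×0.817 = 0.285.
q = √0.285 = 0.533 m²/s.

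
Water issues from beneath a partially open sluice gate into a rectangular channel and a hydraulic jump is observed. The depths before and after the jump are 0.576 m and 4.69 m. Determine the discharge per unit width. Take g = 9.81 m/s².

q = 8.35 m²/s

For a rectangular channel the momentum equation gives q² = ½·g·y₁·y₂·(y₁ + y₂) = ½×9.81×0.576×4.69×5.27 = 69.8.
q = √69.8 = 8.35 m²/s.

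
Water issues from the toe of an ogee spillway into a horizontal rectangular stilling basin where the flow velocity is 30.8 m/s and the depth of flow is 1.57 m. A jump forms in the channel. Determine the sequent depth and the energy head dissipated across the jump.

y₂ = 16.7 m; ΔE = 32.8 m

Fr₁ = V₁/√(g·y₁) = 30.8/√(9.81×1.57) = 7.85.
Bélanger equation: y₂/y₁ = ½[√(1 + 8Fr₁²) − 1] = ½[√493.7 − 1] = 10.6.
y₂ = 10.6 × 1.57 = 16.7 m.
q = V₁·y₁ = 30.8 × 1.57 = 48.4 m²/s. V₂ = q/y₂ = 48.4/16.7 = 2.90 m/s. E₁ = y₁ + V₁²/2g = 49.9 m; E₂ = y₂ + V₂²/2g = 17.1 m. ΔE = E₁ − E₂ = 32.8 m.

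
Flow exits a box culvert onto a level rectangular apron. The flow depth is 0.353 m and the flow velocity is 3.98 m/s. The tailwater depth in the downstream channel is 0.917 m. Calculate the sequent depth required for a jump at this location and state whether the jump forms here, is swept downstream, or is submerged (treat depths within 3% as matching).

y₂ = 0.906 m; the jump forms here

Fr₁ = V₁/√(g·y₁) = 3.98/√(9.81×0.353) = 2.14.
From the momentum equation for a rectangular channel, y₂/y₁ = ½[√(1 + 8Fr₁²) − 1] = ½[√37.59 − 1] = 2.57.
y₂ = 2.57 × 0.353 = 0.906 m.
Tailwater y_tw = 0.917 m: y_tw ≈ y₂, so the jump forms here.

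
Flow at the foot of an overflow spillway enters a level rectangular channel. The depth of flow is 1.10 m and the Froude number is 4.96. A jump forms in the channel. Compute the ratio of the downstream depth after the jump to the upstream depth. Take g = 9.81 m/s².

y₂/y₁ = 6.53

Fr₁ = 4.96 (given).
From the momentum equation for a rectangular channel, y₂/y₁ = ½[√(1 + 8Fr₁²) − 1] = ½[√197.8 − 1] = 6.53.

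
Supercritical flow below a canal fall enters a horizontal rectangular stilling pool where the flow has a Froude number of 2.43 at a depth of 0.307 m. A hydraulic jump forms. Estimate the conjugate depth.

Fr₁ = 2.43 (given).
Conjugate-depth relation: y₂/y₁ = ½[√(1 + 8Fr₁²) − 1] = ½[√48.24 − 1] = 2.97.
y₂ = 2.97 × 0.307 = 0.913 m.

y₂ = 0.913 m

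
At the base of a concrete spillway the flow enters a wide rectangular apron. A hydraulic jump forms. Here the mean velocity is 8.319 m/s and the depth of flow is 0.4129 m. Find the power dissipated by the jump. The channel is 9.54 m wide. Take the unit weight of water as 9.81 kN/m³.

P = 514.9 kW

Fr₁ = V₁/√(g·y₁) = 8.319/√(9.81×0.4129) = 4.133.
By Bélanger, y₂/y₁ = ½[√(1 + 8Fr₁²) − 1] = ½[√137.68 − 1] = 5.367.
y₂ = 5.367 × 0.4129 = 2.216 m.
Head loss: ΔE = (y₂ − y₁)³/(4y₁y₂) = (2.216 − 0.4129)³/(4×0.4129×2.216) = 5.862/3.660 = 1.602 m.
q = V₁·y₁ = 8.319 × 0.4129 = 3.435 m²/s. Q = q·b = 3.435 × 9.54 = 32.77 m³/s. P = γ·Q·ΔE = 9.81 × 32.77 × 1.602 = 514.9 kW.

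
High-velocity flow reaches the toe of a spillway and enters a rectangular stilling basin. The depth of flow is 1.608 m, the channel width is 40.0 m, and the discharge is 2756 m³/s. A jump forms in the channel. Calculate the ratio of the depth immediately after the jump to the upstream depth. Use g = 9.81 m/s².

q = Q/b = 2756/40.0 = 68.90 m²/s; V₁ = q/y₁ = 42.85 m/s. Fr₁ = V₁/√(g·y₁) = 10.79.
Conjugate-depth relation: y₂/y₁ = ½[√(1 + 8Fr₁²) − 1] = ½[√932.11 − 1] = 14.77.

y₂/y₁ = 14.77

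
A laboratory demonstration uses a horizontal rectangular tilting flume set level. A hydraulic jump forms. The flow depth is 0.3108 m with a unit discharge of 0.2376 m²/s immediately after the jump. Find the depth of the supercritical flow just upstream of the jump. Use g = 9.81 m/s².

V₂ = q/y₂ = 0.2376/0.3108 = 0.7645 m/s; Fr₂ = V₂/√(g·y₂) = 0.4378.
The Bélanger relation is symmetric: y₁/y₂ = ½[√(1 + 8Fr₂²) − 1] = ½[√2.5335 − 1] = 0.2958.
y₁ = 0.2958 × 0.3108 = 0.09195 m.

y₁ = 0.09195 m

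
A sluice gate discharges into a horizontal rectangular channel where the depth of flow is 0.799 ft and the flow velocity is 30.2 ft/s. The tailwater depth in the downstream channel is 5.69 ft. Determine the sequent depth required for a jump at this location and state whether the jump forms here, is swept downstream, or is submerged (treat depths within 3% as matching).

Fr₁ = V₁/√(g·y₁) = 30.2/√(32.2×0.799) = 5.95.
Conjugate-depth relation: y₂/y₁ = ½[√(1 + 8Fr₁²) − 1] = ½[√284.6 − 1] = 7.93.
y₂ = 7.93 × 0.799 = 6.34 ft.
Tailwater y_tw = 5.69 ft: y_tw < y₂, so the jump is swept downstream.

y₂ = 6.34 ft; the jump is swept downstream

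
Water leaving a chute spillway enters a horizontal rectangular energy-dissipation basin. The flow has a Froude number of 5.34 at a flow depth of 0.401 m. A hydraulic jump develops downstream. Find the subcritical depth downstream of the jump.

y₂ = 2.83 m

Fr₁ = 5.34 (given).
Conjugate-depth relation: y₂/y₁ = ½[√(1 + 8Fr₁²) − 1] = ½[√229.1 − 1] = 7.07.
y₂ = 7.07 × 0.401 = 2.83 m.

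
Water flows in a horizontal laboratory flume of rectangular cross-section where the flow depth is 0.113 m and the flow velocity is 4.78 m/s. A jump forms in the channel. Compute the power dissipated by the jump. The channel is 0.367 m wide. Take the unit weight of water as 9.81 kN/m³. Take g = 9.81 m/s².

P = 1.11 kW

Fr₁ = V₁/√(g·y₁) = 4.78/√(9.81×0.113) = 4.54.
Bélanger equation: y₂/y₁ = ½[√(1 + 8Fr₁²) − 1] = ½[√165.9 − 1] = 5.94.
y₂ = 5.94 × 0.113 = 0.671 m.
q = V₁·y₁ = 4.78 × 0.113 = 0.540 m²/s. V₂ = q/y₂ = 0.540/0.671 = 0.805 m/s. E₁ = y₁ + V₁²/2g = 1.28 m; E₂ = y₂ + V₂²/2g = 0.704 m. ΔE = E₁ − E₂ = 0.573 m.
Q = q·b = 0.540 × 0.367 = 0.198 m³/s. P = γ·Q·ΔE = 9.81 × 0.198 × 0.573 = 1.11 kW.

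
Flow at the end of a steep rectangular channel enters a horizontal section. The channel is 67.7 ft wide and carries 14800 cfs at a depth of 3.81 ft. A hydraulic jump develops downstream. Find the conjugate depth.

q = Q/b = 14800/67.7 = 219 ft²/s; V₁ = q/y₁ = 57.4 ft/s. Fr₁ = V₁/√(g·y₁) = 5.18.
From the momentum equation for a rectangular channel, y₂/y₁ = ½[√(1 + 8Fr₁²) − 1] = ½[√215.7 − 1] = 6.84.
y₂ = 6.84 × 3.81 = 26.1 ft.

y₂ = 26.1 ft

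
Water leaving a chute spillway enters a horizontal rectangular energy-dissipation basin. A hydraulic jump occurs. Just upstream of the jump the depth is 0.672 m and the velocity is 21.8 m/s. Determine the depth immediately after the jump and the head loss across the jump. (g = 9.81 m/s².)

Fr₁ = V₁/√(g·y₁) = 21.8/√(9.81×0.672) = 8.49.
Conjugate-depth relation: y₂/y₁ = ½[√(1 + 8Fr₁²) − 1] = ½[√577.7 − 1] = 11.5.
y₂ = 11.5 × 0.672 = 7.74 m.
q = V₁·y₁ = 21.8 × 0.672 = 14.6 m²/s. V₂ = q/y₂ = 14.6/7.74 = 1.89 m/s. E₁ = y₁ + V₁²/2g = 24.9 m; E₂ = y₂ + V₂²/2g = 7.92 m. ΔE = E₁ − E₂ = 17.0 m.

y₂ = 7.74 m; ΔE = 17.0 m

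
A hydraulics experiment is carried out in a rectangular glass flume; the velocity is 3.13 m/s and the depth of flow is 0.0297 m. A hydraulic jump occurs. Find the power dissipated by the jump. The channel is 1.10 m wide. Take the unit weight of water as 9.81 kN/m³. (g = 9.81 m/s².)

P = 0.292 kW

Fr₁ = V₁/√(g·y₁) = 3.13/√(9.81×0.0297) = 5.80.
From the momentum equation for a rectangular channel, y₂/y₁ = ½[√(1 + 8Fr₁²) − 1] = ½[√270.0 − 1] = 7.72.
y₂ = 7.72 × 0.0297 = 0.229 m.
Head loss: ΔE = (y₂ − y₁)³/(4y₁y₂) = (0.229 − 0.0297)³/(4×0.0297×0.229) = 0.00794/0.0272 = 0.291 m.
q = V₁·y₁ = 3.13 × 0.0297 = 0.0930 m²/s. Q = q·b = 0.0930 × 1.10 = 0.102 m³/s. P = γ·Q·ΔE = 9.81 × 0.102 × 0.291 = 0.292 kW.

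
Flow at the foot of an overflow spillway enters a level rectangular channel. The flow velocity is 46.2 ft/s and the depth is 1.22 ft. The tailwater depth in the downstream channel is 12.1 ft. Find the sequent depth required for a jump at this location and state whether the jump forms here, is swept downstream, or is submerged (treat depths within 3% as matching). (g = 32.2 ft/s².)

y₂ = 12.1 ft; the jump forms here

Fr₁ = V₁/√(g·y₁) = 46.2/√(32.2×1.22) = 7.37.
From the momentum equation for a rectangular channel, y₂/y₁ = ½[√(1 + 8Fr₁²) − 1] = ½[√435.7 − 1] = 9.94.
y₂ = 9.94 × 1.22 = 12.1 ft.
Tailwater y_tw = 12.1 ft: y_tw ≈ y₂, so the jump forms here.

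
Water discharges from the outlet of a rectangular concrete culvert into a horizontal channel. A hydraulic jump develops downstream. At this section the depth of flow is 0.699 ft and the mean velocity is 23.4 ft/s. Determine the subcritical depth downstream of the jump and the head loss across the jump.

y₂ = 4.54 ft; ΔE = 4.46 ft

Fr₁ = V₁/√(g·y₁) = 23.4/√(32.2×0.699) = 4.93.
Conjugate-depth relation: y₂/y₁ = ½[√(1 + 8Fr₁²) − 1] = ½[√195.6 − 1] = 6.49.
y₂ = 6.49 × 0.699 = 4.54 ft.
Head loss: ΔE = (y₂ − y₁)³/(4y₁y₂) = (4.54 − 0.699)³/(4×0.699×4.54) = 56.6/12.7 = 4.46 ft.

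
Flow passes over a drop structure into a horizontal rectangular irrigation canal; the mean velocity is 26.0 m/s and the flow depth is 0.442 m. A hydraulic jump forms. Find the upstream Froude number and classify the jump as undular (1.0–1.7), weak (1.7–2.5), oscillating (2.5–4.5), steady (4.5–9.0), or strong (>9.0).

Fr₁ = 12.5; strong jump

Fr₁ = V₁/√(g·y₁) = 26.0/√(9.81×0.442) = 12.5.
Fr₁ = 12.5 lies in the strong range.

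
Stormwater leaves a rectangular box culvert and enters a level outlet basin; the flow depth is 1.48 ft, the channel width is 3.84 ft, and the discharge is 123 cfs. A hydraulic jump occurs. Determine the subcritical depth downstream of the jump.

q = Q/b = 123/3.84 = 32.0 ft²/s; V₁ = q/y₁ = 21.6 ft/s. Fr₁ = V₁/√(g·y₁) = 3.14.
By Bélanger, y₂/y₁ = ½[√(1 + 8Fr₁²) − 1] = ½[√79.63 − 1] = 3.96.
y₂ = 3.96 × 1.48 = 5.86 ft.

y₂ = 5.86 ft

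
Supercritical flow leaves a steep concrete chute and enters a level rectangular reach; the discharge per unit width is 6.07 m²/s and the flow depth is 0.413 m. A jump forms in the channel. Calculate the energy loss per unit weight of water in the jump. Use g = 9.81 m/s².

V₁ = q/y₁ = 6.07/0.413 = 14.7 m/s. Fr₁ = V₁/√(g·y₁) = 14.7/√(9.81×0.413) = 7.30.
By Bélanger, y₂/y₁ = ½[√(1 + 8Fr₁²) − 1] = ½[√427.5 − 1] = 9.84.
y₂ = 9.84 × 0.413 = 4.06 m.
V₂ = q/y₂ = 6.07/4.06 = 1.49 m/s. E₁ = y₁ + V₁²/2g = 11.4 m; E₂ = y₂ + V₂²/2g = 4.18 m. ΔE = E₁ − E₂ = 7.25 m.

ΔE = 7.25 m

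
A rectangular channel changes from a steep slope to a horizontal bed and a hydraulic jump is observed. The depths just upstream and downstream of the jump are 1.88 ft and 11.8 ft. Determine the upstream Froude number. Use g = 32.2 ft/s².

Fr₁ = 4.78

For a rectangular channel the momentum equation gives q² = ½·g·y₁·y₂·(y₁ + y₂) = ½×32.2×1.88×11.8×13.7 = 4886.
q = √4886 = 69.9 ft²/s.
V₁ = q/y₁ = 37.2 ft/s; Fr₁ = V₁/√(g·y₁) = 4.78.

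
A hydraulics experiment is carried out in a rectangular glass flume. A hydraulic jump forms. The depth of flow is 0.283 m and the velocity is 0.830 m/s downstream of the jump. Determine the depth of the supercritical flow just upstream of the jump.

y₁ = 0.103 m

Fr₂ = V₂/√(g·y₂) = 0.830/√(9.81×0.283) = 0.498.
From the momentum equation (using Fr₂), y₁/y₂ = ½[√(1 + 8Fr₂²) − 1] = ½[√2.985 − 1] = 0.364.
y₁ = 0.364 × 0.283 = 0.103 m.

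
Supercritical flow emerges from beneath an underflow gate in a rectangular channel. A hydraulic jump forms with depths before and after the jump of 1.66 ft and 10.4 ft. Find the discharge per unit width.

q = 57.9 ft²/s

For a rectangular channel the momentum equation gives q² = ½·g·y₁·y₂·(y₁ + y₂) = ½×32.2×1.66×10.4×12.1 = 3352.
q = √3352 = 57.9 ft²/s.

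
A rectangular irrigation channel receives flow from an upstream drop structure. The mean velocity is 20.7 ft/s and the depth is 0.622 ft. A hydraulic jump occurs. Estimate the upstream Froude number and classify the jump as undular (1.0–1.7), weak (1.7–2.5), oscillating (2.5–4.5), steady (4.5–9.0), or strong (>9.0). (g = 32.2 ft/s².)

Fr₁ = 4.63; steady jump

Fr₁ = V₁/√(g·y₁) = 20.7/√(32.2×0.622) = 4.63.
Fr₁ = 4.63 lies in the steady range.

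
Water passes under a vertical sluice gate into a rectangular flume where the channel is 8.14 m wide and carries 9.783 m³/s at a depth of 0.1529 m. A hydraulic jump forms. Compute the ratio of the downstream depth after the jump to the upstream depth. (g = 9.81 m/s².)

y₂/y₁ = 8.590

q = Q/b = 9.783/8.14 = 1.202 m²/s; V₁ = q/y₁ = 7.860 m/s. Fr₁ = V₁/√(g·y₁) = 6.418.
Conjugate-depth relation: y₂/y₁ = ½[√(1 + 8Fr₁²) − 1] = ½[√330.53 − 1] = 8.590.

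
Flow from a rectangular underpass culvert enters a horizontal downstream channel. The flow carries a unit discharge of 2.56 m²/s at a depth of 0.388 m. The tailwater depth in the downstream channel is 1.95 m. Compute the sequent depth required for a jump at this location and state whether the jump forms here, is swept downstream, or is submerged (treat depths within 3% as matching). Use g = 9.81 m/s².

y₂ = 1.67 m; the jump is submerged

V₁ = q/y₁ = 2.56/0.388 = 6.60 m/s. Fr₁ = V₁/√(g·y₁) = 6.60/√(9.81×0.388) = 3.38.
Bélanger equation: y₂/y₁ = ½[√(1 + 8Fr₁²) − 1] = ½[√92.50 − 1] = 4.31.
y₂ = 4.31 × 0.388 = 1.67 m.
Tailwater y_tw = 1.95 m: y_tw > y₂, so the jump is submerged.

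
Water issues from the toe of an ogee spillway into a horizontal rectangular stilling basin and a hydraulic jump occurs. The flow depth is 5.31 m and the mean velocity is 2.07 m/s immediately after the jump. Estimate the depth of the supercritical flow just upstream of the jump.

y₁ = 0.764 m

Fr₂ = V₂/√(g·y₂) = 2.07/√(9.81×5.31) = 0.287.
From the momentum equation (using Fr₂), y₁/y₂ = ½[√(1 + 8Fr₂²) − 1] = ½[√1.658 − 1] = 0.144.
y₁ = 0.144 × 5.31 = 0.764 m.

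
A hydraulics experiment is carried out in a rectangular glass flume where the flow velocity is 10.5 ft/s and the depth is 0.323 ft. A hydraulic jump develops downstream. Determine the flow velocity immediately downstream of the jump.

V₂ = 2.54 ft/s

Fr₁ = V₁/√(g·y₁) = 10.5/√(32.2×0.323) = 3.26.
From the momentum equation for a rectangular channel, y₂/y₁ = ½[√(1 + 8Fr₁²) − 1] = ½[√85.80 − 1] = 4.13.
y₂ = 4.13 × 0.323 = 1.33 ft.
q = V₁·y₁ = 10.5 × 0.323 = 3.39 ft²/s.
V₂ = q/y₂ = 3.39/1.33 = 2.54 ft/s.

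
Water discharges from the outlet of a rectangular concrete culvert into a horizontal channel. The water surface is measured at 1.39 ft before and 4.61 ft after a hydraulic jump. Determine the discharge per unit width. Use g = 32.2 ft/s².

For a rectangular channel the momentum equation gives q² = ½·g·y₁·y₂·(y₁ + y₂) = ½×32.2×1.39×4.61×6.00 = 619.
q = √619 = 24.9 ft²/s.

q = 24.9 ft²/s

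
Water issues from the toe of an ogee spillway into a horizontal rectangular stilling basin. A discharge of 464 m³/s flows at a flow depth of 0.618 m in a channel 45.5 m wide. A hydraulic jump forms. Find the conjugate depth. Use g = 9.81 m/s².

q = Q/b = 464/45.5 = 10.2 m²/s; V₁ = q/y₁ = 16.5 m/s. Fr₁ = V₁/√(g·y₁) = 6.70.
Sequent-depth ratio: y₂/y₁ = ½[√(1 + 8Fr₁²) − 1] = ½[√360.3 − 1] = 8.99.
y₂ = 8.99 × 0.618 = 5.56 m.

y₂ = 5.56 m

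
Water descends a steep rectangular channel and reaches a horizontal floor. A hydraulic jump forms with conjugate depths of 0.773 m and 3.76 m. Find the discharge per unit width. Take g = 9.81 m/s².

q = 8.04 m²/s

For a rectangular channel the momentum equation gives q² = ½·g·y₁·y₂·(y₁ + y₂) = ½×9.81×0.773×3.76×4.53 = 64.6.
q = √64.6 = 8.04 m²/s.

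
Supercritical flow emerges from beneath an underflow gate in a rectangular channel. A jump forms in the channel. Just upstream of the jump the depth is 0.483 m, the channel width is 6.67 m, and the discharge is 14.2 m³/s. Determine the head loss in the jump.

q = Q/b = 14.2/6.67 = 2.13 m²/s; V₁ = q/y₁ = 4.41 m/s. Fr₁ = V₁/√(g·y₁) = 2.02.
Sequent-depth ratio: y₂/y₁ = ½[√(1 + 8Fr₁²) − 1] = ½[√33.80 − 1] = 2.41.
y₂ = 2.41 × 0.483 = 1.16 m.
V₂ = q/y₂ = 2.13/1.16 = 1.83 m/s. E₁ = y₁ + V₁²/2g = 1.47 m; E₂ = y₂ + V₂²/2g = 1.33 m. ΔE = E₁ − E₂ = 0.140 m.

ΔE = 0.140 m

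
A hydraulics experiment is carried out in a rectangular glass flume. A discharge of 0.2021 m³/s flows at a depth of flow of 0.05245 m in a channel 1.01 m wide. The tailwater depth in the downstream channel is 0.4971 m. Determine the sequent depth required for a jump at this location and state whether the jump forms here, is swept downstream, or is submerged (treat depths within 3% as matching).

q = Q/b = 0.2021/1.01 = 0.2001 m²/s; V₁ = q/y₁ = 3.815 m/s. Fr₁ = V₁/√(g·y₁) = 5.319.
From the momentum equation for a rectangular channel, y₂/y₁ = ½[√(1 + 8Fr₁²) − 1] = ½[√227.29 − 1] = 7.038.
y₂ = 7.038 × 0.05245 = 0.3692 m.
Tailwater y_tw = 0.4971 m: y_tw > y₂, so the jump is submerged.

y₂ = 0.3692 m; the jump is submerged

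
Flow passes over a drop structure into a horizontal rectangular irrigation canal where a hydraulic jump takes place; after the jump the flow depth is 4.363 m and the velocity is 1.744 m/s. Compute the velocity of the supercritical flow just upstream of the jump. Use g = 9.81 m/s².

Fr₂ = V₂/√(g·y₂) = 1.744/√(9.81×4.363) = 0.2666.
Applying the sequent-depth relation in reverse, y₁/y₂ = ½[√(1 + 8Fr₂²) − 1] = ½[√1.5685 − 1] = 0.1262.
y₁ = 0.1262 × 4.363 = 0.5506 m.
V₁ = q/y₁ = 7.609/0.5506 = 13.82 m/s.

V₁ = 13.82 m/s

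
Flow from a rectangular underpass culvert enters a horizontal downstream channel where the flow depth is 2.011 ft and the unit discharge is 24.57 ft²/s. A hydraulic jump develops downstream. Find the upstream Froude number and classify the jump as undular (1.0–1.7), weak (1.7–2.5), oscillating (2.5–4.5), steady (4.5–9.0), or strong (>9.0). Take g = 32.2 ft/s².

Fr₁ = 1.518; undular jump

V₁ = q/y₁ = 24.57/2.011 = 12.22 ft/s. Fr₁ = V₁/√(g·y₁) = 12.22/√(32.2×2.011) = 1.518.
Fr₁ = 1.518 lies in the undular range.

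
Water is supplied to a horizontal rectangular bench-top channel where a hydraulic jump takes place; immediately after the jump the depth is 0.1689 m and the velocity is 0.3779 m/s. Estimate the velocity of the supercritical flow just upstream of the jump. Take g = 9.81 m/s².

V₁ = 2.521 m/s

Fr₂ = V₂/√(g·y₂) = 0.3779/√(9.81×0.1689) = 0.2936.
From the momentum equation (using Fr₂), y₁/y₂ = ½[√(1 + 8Fr₂²) − 1] = ½[√1.6895 − 1] = 0.1499.
y₁ = 0.1499 × 0.1689 = 0.02532 m.
V₁ = q/y₁ = 0.06383/0.02532 = 2.521 m/s.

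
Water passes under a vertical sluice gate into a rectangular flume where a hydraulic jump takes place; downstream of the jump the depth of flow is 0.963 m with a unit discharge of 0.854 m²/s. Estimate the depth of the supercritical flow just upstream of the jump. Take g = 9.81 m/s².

V₂ = q/y₂ = 0.854/0.963 = 0.887 m/s; Fr₂ = V₂/√(g·y₂) = 0.289.
The Bélanger relation is symmetric: y₁/y₂ = ½[√(1 + 8Fr₂²) − 1] = ½[√1.666 − 1] = 0.145.
y₁ = 0.145 × 0.963 = 0.140 m.

y₁ = 0.140 m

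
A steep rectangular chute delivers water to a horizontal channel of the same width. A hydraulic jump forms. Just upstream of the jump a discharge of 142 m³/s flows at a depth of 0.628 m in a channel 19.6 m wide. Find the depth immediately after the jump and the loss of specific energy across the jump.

q = Q/b = 142/19.6 = 7.24 m²/s; V₁ = q/y₁ = 11.5 m/s. Fr₁ = V₁/√(g·y₁) = 4.65.
Bélanger equation: y₂/y₁ = ½[√(1 + 8Fr₁²) − 1] = ½[√173.8 − 1] = 6.09.
y₂ = 6.09 × 0.628 = 3.83 m.
V₂ = q/y₂ = 7.24/3.83 = 1.89 m/s. E₁ = y₁ + V₁²/2g = 7.41 m; E₂ = y₂ + V₂²/2g = 4.01 m. ΔE = E₁ − E₂ = 3.40 m.

y₂ = 3.83 m; ΔE = 3.40 m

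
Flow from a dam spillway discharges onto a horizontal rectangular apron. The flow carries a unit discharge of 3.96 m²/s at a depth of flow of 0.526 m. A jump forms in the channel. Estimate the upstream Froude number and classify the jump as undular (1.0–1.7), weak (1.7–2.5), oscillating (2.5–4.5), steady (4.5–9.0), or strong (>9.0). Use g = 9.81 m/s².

V₁ = q/y₁ = 3.96/0.526 = 7.53 m/s. Fr₁ = V₁/√(g·y₁) = 7.53/√(9.81×0.526) = 3.31.
Fr₁ = 3.31 lies in the oscillating range.

Fr₁ = 3.31; oscillating jump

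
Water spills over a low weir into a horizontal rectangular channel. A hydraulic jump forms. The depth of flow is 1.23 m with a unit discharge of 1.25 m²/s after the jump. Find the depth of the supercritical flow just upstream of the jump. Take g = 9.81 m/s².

V₂ = q/y₂ = 1.25/1.23 = 1.02 m/s; Fr₂ = V₂/√(g·y₂) = 0.293.
The Bélanger relation is symmetric: y₁/y₂ = ½[√(1 + 8Fr₂²) − 1] = ½[√1.685 − 1] = 0.149.
y₁ = 0.149 × 1.23 = 0.183 m.

y₁ = 0.183 m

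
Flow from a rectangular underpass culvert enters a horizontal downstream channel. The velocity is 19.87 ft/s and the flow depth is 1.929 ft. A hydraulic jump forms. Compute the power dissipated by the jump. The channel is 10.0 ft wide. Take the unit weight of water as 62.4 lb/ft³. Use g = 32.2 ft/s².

Fr₁ = V₁/√(g·y₁) = 19.87/√(32.2×1.929) = 2.521.
From the momentum equation for a rectangular channel, y₂/y₁ = ½[√(1 + 8Fr₁²) − 1] = ½[√51.851 − 1] = 3.100.
y₂ = 3.100 × 1.929 = 5.981 ft.
Head loss: ΔE = (y₂ − y₁)³/(4y₁y₂) = (5.981 − 1.929)³/(4×1.929×5.981) = 66.51/46.15 = 1.441 ft.
q = V₁·y₁ = 19.87 × 1.929 = 38.33 ft²/s. Q = q·b = 38.33 × 10.0 = 383.3 cfs. P = γ·Q·ΔE/550 = 62.4 × 383.3 × 1.441 / 550 = 62.68 hp.

P = 62.68 hp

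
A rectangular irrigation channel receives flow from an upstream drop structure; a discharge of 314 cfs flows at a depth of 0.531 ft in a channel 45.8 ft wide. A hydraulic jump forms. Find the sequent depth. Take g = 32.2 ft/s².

y₂ = 2.09 ft

q = Q/b = 314/45.8 = 6.86 ft²/s; V₁ = q/y₁ = 12.9 ft/s. Fr₁ = V₁/√(g·y₁) = 3.12.
Sequent-depth ratio: y₂/y₁ = ½[√(1 + 8Fr₁²) − 1] = ½[√79.00 − 1] = 3.94.
y₂ = 3.94 × 0.531 = 2.09 ft.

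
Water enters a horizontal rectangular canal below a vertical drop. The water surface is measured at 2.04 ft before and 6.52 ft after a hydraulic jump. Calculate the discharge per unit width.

q = 42.8 ft²/s

For a rectangular channel the momentum equation gives q² = ½·g·y₁·y₂·(y₁ + y₂) = ½×32.2×2.04×6.52×8.56 = 1833.
q = √1833 = 42.8 ft²/s.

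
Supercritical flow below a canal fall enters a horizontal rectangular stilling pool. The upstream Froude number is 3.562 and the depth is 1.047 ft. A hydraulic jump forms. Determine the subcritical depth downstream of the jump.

y₂ = 4.777 ft

Fr₁ = 3.562 (given).
By Bélanger, y₂/y₁ = ½[√(1 + 8Fr₁²) − 1] = ½[√102.50 − 1] = 4.562.
y₂ = 4.562 × 1.047 = 4.777 ft.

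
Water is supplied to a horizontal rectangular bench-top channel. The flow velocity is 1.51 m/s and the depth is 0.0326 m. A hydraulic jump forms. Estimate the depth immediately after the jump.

y₂ = 0.108 m

Fr₁ = V₁/√(g·y₁) = 1.51/√(9.81×0.0326) = 2.67.
Sequent-depth ratio: y₂/y₁ = ½[√(1 + 8Fr₁²) − 1] = ½[√58.04 − 1] = 3.31.
y₂ = 3.31 × 0.0326 = 0.108 m.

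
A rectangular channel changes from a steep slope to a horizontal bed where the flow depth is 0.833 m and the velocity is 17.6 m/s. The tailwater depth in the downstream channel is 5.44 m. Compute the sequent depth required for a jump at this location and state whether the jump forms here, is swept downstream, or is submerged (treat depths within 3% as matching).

y₂ = 6.85 m; the jump is swept downstream

Fr₁ = V₁/√(g·y₁) = 17.6/√(9.81×0.833) = 6.16.
By Bélanger, y₂/y₁ = ½[√(1 + 8Fr₁²) − 1] = ½[√304.3 − 1] = 8.22.
y₂ = 8.22 × 0.833 = 6.85 m.
Tailwater y_tw = 5.44 m: y_tw < y₂, so the jump is swept downstream.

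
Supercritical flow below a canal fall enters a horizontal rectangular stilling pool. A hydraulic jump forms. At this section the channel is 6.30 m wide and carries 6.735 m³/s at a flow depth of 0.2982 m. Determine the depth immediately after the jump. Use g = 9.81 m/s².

y₂ = 0.7473 m

q = Q/b = 6.735/6.30 = 1.069 m²/s; V₁ = q/y₁ = 3.585 m/s. Fr₁ = V₁/√(g·y₁) = 2.096.
Conjugate-depth relation: y₂/y₁ = ½[√(1 + 8Fr₁²) − 1] = ½[√36.147 − 1] = 2.506.
y₂ = 2.506 × 0.2982 = 0.7473 m.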